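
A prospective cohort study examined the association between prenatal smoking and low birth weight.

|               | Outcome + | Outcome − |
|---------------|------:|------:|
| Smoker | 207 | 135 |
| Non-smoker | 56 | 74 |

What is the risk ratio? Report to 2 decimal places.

Cells: a = 207, b = 135, c = 56, d = 74.
Risk in exposed = 207/342 = 0.60526; risk in unexposed = 56/130 = 0.43077.
RR = 0.60526 / 0.43077 = 1.40508
The risk among the exposed is 1.41 times that among the unexposed.

1.41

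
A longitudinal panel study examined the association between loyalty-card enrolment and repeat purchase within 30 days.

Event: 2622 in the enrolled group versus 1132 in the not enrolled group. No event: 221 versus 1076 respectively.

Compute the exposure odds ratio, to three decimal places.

11.277

From the description: a = 2622, b = 221, c = 1132, d = 1076.
OR = (a·d)/(b·c) = (2622 × 1076) / (221 × 1132) = 2821272 / 250172 = 11.27733
The odds of repeat purchase within 30 days are about 11.28 times as high in the enrolled group.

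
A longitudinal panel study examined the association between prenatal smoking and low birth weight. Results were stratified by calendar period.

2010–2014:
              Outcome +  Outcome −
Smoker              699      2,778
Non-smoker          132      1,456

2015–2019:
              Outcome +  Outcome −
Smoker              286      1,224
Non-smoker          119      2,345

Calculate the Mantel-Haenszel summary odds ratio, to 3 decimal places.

OR_MH = Σ(aᵢdᵢ/nᵢ) / Σ(bᵢcᵢ/nᵢ), where nᵢ is the stratum total.
Stratum 1 (2010–2014): n = 5065; a·d/n = 699·1456/5065 = 200.9366; b·c/n = 2778·132/5065 = 72.3980
Stratum 2 (2015–2019): n = 3974; a·d/n = 286·2345/3974 = 168.7645; b·c/n = 1224·119/3974 = 36.6522
OR_MH = (200.9366 + 168.7645) / (72.3980 + 36.6522) = 369.7011 / 109.0503 = 3.39019

3.390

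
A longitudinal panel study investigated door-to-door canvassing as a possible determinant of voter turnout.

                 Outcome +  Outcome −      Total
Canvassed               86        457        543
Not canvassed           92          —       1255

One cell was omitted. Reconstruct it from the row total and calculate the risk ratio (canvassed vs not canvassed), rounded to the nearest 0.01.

2.16

The missing cell is in the unexposed row: 1255 − 92 = 1163.
So a = 86, b = 457, c = 92, d = 1163.
RR = [a/(a+b)] / [c/(c+d)] = (86/543) / (92/1255) = 0.15838/0.07331 = 2.16050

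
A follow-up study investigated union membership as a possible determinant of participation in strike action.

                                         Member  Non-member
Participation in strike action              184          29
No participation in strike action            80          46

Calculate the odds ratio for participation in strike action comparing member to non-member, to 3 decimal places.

Reading the table with exposure as columns: a = 184 (Member, case), b = 80 (Member, non-case), c = 29 (Non-member, case), d = 46.
OR = (a·d)/(b·c) = (184 × 46) / (80 × 29) = 8464 / 2320 = 3.64828
The odds of participation in strike action are about 3.65 times as high in the member group.

3.648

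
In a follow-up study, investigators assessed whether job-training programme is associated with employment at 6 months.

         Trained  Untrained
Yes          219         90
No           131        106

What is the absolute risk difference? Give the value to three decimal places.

Reading the table with exposure as columns: a = 219 (Trained, case), b = 131 (Trained, non-case), c = 90 (Untrained, case), d = 106.
Risk in exposed = 219/350 = 0.625714; risk in unexposed = 90/196 = 0.459184.
Risk difference = 0.625714 − 0.459184 = 0.166531

0.167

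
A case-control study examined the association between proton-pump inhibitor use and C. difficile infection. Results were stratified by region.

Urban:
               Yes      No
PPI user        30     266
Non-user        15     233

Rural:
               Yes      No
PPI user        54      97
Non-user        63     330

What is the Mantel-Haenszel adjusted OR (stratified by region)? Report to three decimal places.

OR_MH = Σ(aᵢdᵢ/nᵢ) / Σ(bᵢcᵢ/nᵢ), where nᵢ is the stratum total.
Stratum 1 (Urban): n = 544; a·d/n = 30·233/544 = 12.8493; b·c/n = 266·15/544 = 7.3346
Stratum 2 (Rural): n = 544; a·d/n = 54·330/544 = 32.7574; b·c/n = 97·63/544 = 11.2335
OR_MH = (12.8493 + 32.7574) / (7.3346 + 11.2335) = 45.6066 / 18.5680 = 2.45619

2.456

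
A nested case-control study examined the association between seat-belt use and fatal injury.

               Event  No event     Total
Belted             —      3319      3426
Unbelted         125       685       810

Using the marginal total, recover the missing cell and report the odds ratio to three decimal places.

0.177

The missing cell is in the exposed row: 3426 − 3319 = 107.
So a = 107, b = 3319, c = 125, d = 685.
OR = (a·d)/(b·c) = (107 × 685) / (3319 × 125) = 73295 / 414875 = 0.17667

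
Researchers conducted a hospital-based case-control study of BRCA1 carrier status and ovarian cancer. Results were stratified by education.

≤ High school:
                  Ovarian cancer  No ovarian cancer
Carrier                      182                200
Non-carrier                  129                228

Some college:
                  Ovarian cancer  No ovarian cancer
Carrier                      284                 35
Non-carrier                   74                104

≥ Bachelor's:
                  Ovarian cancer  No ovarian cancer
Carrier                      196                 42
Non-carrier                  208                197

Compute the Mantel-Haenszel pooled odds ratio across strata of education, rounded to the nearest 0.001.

3.270

OR_MH = Σ(aᵢdᵢ/nᵢ) / Σ(bᵢcᵢ/nᵢ), where nᵢ is the stratum total.
Stratum 1 (≤ High school): n = 739; a·d/n = 182·228/739 = 56.1516; b·c/n = 200·129/739 = 34.9120
Stratum 2 (Some college): n = 497; a·d/n = 284·104/497 = 59.4286; b·c/n = 35·74/497 = 5.2113
Stratum 3 (≥ Bachelor's): n = 643; a·d/n = 196·197/643 = 60.0498; b·c/n = 42·208/643 = 13.5863
OR_MH = (56.1516 + 59.4286 + 60.0498) / (34.9120 + 5.2113 + 13.5863) = 175.6299 / 53.7096 = 3.26999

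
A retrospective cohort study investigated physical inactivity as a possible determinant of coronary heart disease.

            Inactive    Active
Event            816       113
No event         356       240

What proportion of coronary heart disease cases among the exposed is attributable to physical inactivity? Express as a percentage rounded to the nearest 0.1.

54.0

Reading the table with exposure as columns: a = 816 (Inactive, case), b = 356 (Inactive, non-case), c = 113 (Active, case), d = 240.
Risk in exposed = 816/1172 = 0.69625; risk in unexposed = 113/353 = 0.32011.
RR = 0.69625/0.32011 = 2.17500
AR% = (RR − 1)/RR × 100 = (2.17500 − 1)/2.17500 × 100 = 54.0229%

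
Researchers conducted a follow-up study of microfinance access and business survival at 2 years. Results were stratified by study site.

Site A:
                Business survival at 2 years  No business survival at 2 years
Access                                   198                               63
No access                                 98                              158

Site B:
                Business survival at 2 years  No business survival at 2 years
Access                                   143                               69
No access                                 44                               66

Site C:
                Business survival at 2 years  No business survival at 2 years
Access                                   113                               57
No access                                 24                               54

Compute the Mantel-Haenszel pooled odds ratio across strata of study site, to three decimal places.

OR_MH = Σ(aᵢdᵢ/nᵢ) / Σ(bᵢcᵢ/nᵢ), where nᵢ is the stratum total.
Stratum 1 (Site A): n = 517; a·d/n = 198·158/517 = 60.5106; b·c/n = 63·98/517 = 11.9420
Stratum 2 (Site B): n = 322; a·d/n = 143·66/322 = 29.3106; b·c/n = 69·44/322 = 9.4286
Stratum 3 (Site C): n = 248; a·d/n = 113·54/248 = 24.6048; b·c/n = 57·24/248 = 5.5161
OR_MH = (60.5106 + 29.3106 + 24.6048) / (11.9420 + 9.4286 + 5.5161) = 114.4260 / 26.8867 = 4.25586

4.256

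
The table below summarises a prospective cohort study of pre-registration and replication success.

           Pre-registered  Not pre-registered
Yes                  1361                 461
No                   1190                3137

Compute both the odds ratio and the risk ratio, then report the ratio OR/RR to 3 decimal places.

Reading the table with exposure as columns: a = 1361 (Pre-registered, case), b = 1190 (Pre-registered, non-case), c = 461 (Not pre-registered, case), d = 3137.
OR = (1361·3137)/(1190·461) = 4269457/548590 = 7.78260
Risk in exposed = 1361/2551 = 0.53352; risk in unexposed = 461/3598 = 0.12813; RR = 4.16397
OR/RR = 7.78260 / 4.16397 = 1.86903
The outcome is not rare, so the OR lies further from 1 than the RR.

1.869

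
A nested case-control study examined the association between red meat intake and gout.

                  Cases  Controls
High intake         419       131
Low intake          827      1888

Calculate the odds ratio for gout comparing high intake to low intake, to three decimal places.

Cells: a = 419, b = 131, c = 827, d = 1888.
OR = (a·d)/(b·c) = (419 × 1888) / (131 × 827) = 791072 / 108337 = 7.30196
The odds of gout are about 7.30 times as high in the high intake group.

7.302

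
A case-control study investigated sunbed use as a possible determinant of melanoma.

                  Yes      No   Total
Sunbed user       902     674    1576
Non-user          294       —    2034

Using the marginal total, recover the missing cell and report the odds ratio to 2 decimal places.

7.92

The missing cell is in the unexposed row: 2034 − 294 = 1740.
So a = 902, b = 674, c = 294, d = 1740.
OR = (a·d)/(b·c) = (902 × 1740) / (674 × 294) = 1569480 / 198156 = 7.92043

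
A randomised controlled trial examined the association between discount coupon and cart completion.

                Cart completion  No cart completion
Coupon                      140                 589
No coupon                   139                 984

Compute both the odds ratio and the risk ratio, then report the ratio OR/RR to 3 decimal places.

1.084

Cells: a = 140, b = 589, c = 139, d = 984.
OR = (140·984)/(589·139) = 137760/81871 = 1.68265
Risk in exposed = 140/729 = 0.19204; risk in unexposed = 139/1123 = 0.12378; RR = 1.55155
OR/RR = 1.68265 / 1.55155 = 1.08450
The outcome is not rare, so the OR lies further from 1 than the RR.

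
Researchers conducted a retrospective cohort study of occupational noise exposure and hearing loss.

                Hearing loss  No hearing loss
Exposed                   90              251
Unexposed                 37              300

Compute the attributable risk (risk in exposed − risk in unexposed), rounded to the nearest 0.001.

0.154

Cells: a = 90, b = 251, c = 37, d = 300.
Risk in exposed = 90/341 = 0.263930; risk in unexposed = 37/337 = 0.109792.
Risk difference = 0.263930 − 0.109792 = 0.154137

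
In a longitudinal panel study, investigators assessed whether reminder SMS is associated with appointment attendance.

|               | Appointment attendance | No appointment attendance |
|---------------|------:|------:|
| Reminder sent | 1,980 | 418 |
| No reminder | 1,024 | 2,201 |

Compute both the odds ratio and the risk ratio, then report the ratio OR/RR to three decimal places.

Cells: a = 1980, b = 418, c = 1024, d = 2201.
OR = (1980·2201)/(418·1024) = 4357980/428032 = 10.18144
Risk in exposed = 1980/2398 = 0.82569; risk in unexposed = 1024/3225 = 0.31752; RR = 2.60043
OR/RR = 10.18144 / 2.60043 = 3.91528
The outcome is not rare, so the OR lies further from 1 than the RR.

3.915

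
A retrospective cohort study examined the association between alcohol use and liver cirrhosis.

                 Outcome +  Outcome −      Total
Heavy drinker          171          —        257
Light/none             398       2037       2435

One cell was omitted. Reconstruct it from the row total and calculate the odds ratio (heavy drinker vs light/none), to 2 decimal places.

The missing cell is in the exposed row: 257 − 171 = 86.
So a = 171, b = 86, c = 398, d = 2037.
OR = (a·d)/(b·c) = (171 × 2037) / (86 × 398) = 348327 / 34228 = 10.17667

10.18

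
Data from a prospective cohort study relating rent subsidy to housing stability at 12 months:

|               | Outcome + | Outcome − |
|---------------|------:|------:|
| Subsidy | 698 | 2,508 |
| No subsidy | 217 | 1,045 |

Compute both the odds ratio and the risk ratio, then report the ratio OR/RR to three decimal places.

1.059

Cells: a = 698, b = 2508, c = 217, d = 1045.
OR = (698·1045)/(2508·217) = 729410/544236 = 1.34025
Risk in exposed = 698/3206 = 0.21772; risk in unexposed = 217/1262 = 0.17195; RR = 1.26617
OR/RR = 1.34025 / 1.26617 = 1.05851
The outcome is not rare, so the OR lies further from 1 than the RR.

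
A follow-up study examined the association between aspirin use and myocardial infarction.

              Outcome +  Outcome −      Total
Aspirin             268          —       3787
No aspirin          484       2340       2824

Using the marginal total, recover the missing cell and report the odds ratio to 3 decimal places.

0.368

The missing cell is in the exposed row: 3787 − 268 = 3519.
So a = 268, b = 3519, c = 484, d = 2340.
OR = (a·d)/(b·c) = (268 × 2340) / (3519 × 484) = 627120 / 1703196 = 0.36820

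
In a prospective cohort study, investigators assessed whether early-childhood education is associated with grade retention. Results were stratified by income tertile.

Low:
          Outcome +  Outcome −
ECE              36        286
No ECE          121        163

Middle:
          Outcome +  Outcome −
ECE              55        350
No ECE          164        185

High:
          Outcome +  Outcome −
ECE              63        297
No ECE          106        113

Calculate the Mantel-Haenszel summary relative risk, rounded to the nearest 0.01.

RR_MH = Σ(aᵢ·n₀ᵢ/nᵢ) / Σ(cᵢ·n₁ᵢ/nᵢ), with n₁ᵢ = aᵢ+bᵢ (exposed), n₀ᵢ = cᵢ+dᵢ (unexposed), nᵢ = n₁ᵢ+n₀ᵢ.
Stratum 1 (Low): n₁ = 322, n₀ = 284, n = 606; a·n₀/n = 36·284/606 = 16.8713; c·n₁/n = 121·322/606 = 64.2937
Stratum 2 (Middle): n₁ = 405, n₀ = 349, n = 754; a·n₀/n = 55·349/754 = 25.4576; c·n₁/n = 164·405/754 = 88.0902
Stratum 3 (High): n₁ = 360, n₀ = 219, n = 579; a·n₀/n = 63·219/579 = 23.8290; c·n₁/n = 106·360/579 = 65.9067
RR_MH = (16.8713 + 25.4576 + 23.8290) / (64.2937 + 88.0902 + 65.9067) = 66.1579 / 218.2907 = 0.30307

0.30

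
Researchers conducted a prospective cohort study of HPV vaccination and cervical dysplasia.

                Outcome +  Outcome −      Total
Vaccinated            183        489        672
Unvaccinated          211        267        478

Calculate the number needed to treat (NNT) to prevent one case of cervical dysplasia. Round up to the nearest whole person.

6

Risk in treated group = 183/672 = 0.27232; risk in control = 211/478 = 0.44142.
Absolute risk reduction = 0.44142 − 0.27232 = 0.16910
NNT = 1 / ARR = 1 / 0.16910 = 5.914 → round up → 6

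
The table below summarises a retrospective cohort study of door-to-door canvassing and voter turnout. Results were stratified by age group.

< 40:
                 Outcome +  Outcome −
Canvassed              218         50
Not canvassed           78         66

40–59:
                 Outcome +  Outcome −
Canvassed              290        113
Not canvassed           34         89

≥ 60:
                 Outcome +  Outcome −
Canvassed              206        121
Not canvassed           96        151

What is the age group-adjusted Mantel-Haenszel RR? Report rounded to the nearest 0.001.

RR_MH = Σ(aᵢ·n₀ᵢ/nᵢ) / Σ(cᵢ·n₁ᵢ/nᵢ), with n₁ᵢ = aᵢ+bᵢ (exposed), n₀ᵢ = cᵢ+dᵢ (unexposed), nᵢ = n₁ᵢ+n₀ᵢ.
Stratum 1 (< 40): n₁ = 268, n₀ = 144, n = 412; a·n₀/n = 218·144/412 = 76.1942; c·n₁/n = 78·268/412 = 50.7379
Stratum 2 (40–59): n₁ = 403, n₀ = 123, n = 526; a·n₀/n = 290·123/526 = 67.8137; c·n₁/n = 34·403/526 = 26.0494
Stratum 3 (≥ 60): n₁ = 327, n₀ = 247, n = 574; a·n₀/n = 206·247/574 = 88.6446; c·n₁/n = 96·327/574 = 54.6899
RR_MH = (76.1942 + 67.8137 + 88.6446) / (50.7379 + 26.0494 + 54.6899) = 232.6525 / 131.4772 = 1.76953

1.770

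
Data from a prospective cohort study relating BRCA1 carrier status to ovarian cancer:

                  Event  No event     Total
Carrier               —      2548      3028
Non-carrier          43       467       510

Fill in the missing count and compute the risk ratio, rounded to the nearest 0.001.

The missing cell is in the exposed row: 3028 − 2548 = 480.
So a = 480, b = 2548, c = 43, d = 467.
RR = [a/(a+b)] / [c/(c+d)] = (480/3028) / (43/510) = 0.15852/0.08431 = 1.88013

1.880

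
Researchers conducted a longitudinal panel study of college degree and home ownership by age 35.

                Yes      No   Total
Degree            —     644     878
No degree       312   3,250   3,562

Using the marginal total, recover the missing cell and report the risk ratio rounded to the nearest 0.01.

The missing cell is in the exposed row: 878 − 644 = 234.
So a = 234, b = 644, c = 312, d = 3250.
RR = [a/(a+b)] / [c/(c+d)] = (234/878) / (312/3562) = 0.26651/0.08759 = 3.04271

3.04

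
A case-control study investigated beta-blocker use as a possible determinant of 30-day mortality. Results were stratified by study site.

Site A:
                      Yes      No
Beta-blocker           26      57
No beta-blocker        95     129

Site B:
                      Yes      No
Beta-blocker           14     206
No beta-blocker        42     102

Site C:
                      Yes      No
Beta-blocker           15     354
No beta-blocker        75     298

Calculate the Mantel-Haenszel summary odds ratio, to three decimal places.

OR_MH = Σ(aᵢdᵢ/nᵢ) / Σ(bᵢcᵢ/nᵢ), where nᵢ is the stratum total.
Stratum 1 (Site A): n = 307; a·d/n = 26·129/307 = 10.9251; b·c/n = 57·95/307 = 17.6384
Stratum 2 (Site B): n = 364; a·d/n = 14·102/364 = 3.9231; b·c/n = 206·42/364 = 23.7692
Stratum 3 (Site C): n = 742; a·d/n = 15·298/742 = 6.0243; b·c/n = 354·75/742 = 35.7817
OR_MH = (10.9251 + 3.9231 + 6.0243) / (17.6384 + 23.7692 + 35.7817) = 20.8724 / 77.1893 = 0.27041

0.270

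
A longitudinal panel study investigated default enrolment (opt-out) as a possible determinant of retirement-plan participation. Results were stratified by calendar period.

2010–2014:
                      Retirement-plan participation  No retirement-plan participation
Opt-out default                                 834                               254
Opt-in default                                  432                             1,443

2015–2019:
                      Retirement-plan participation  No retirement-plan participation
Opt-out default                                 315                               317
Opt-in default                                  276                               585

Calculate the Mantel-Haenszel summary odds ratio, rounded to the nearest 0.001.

5.538

OR_MH = Σ(aᵢdᵢ/nᵢ) / Σ(bᵢcᵢ/nᵢ), where nᵢ is the stratum total.
Stratum 1 (2010–2014): n = 2963; a·d/n = 834·1443/2963 = 406.1633; b·c/n = 254·432/2963 = 37.0327
Stratum 2 (2015–2019): n = 1493; a·d/n = 315·585/1493 = 123.4260; b·c/n = 317·276/1493 = 58.6015
OR_MH = (406.1633 + 123.4260) / (37.0327 + 58.6015) = 529.5893 / 95.6342 = 5.53766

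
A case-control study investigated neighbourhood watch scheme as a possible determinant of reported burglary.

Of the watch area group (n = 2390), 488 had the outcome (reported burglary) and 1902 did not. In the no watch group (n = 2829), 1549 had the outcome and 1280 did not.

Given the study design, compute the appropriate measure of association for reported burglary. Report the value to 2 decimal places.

From the description: a = 488, b = 1902, c = 1549, d = 1280.
This is a case-control study: participants were sampled on outcome status, so risks in the source population cannot be estimated directly — relative risk is not valid here. The odds ratio is the appropriate measure.
OR = (a·d)/(b·c) = (488 × 1280) / (1902 × 1549) = 624640 / 2946198 = 0.21202

0.21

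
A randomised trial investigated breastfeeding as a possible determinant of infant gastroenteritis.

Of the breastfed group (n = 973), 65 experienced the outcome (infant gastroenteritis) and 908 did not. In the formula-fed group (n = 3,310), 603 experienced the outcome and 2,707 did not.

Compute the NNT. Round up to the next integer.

Risk in treated group = 65/973 = 0.06680; risk in control = 603/3310 = 0.18218.
Absolute risk reduction = 0.18218 − 0.06680 = 0.11537
NNT = 1 / ARR = 1 / 0.11537 = 8.668 → round up → 9

9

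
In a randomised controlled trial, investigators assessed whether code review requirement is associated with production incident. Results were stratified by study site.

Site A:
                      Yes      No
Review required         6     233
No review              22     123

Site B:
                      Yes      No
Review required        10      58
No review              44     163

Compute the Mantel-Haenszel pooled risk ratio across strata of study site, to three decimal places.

0.399

RR_MH = Σ(aᵢ·n₀ᵢ/nᵢ) / Σ(cᵢ·n₁ᵢ/nᵢ), with n₁ᵢ = aᵢ+bᵢ (exposed), n₀ᵢ = cᵢ+dᵢ (unexposed), nᵢ = n₁ᵢ+n₀ᵢ.
Stratum 1 (Site A): n₁ = 239, n₀ = 145, n = 384; a·n₀/n = 6·145/384 = 2.2656; c·n₁/n = 22·239/384 = 13.6927
Stratum 2 (Site B): n₁ = 68, n₀ = 207, n = 275; a·n₀/n = 10·207/275 = 7.5273; c·n₁/n = 44·68/275 = 10.8800
RR_MH = (2.2656 + 7.5273) / (13.6927 + 10.8800) = 9.7929 / 24.5727 = 0.39853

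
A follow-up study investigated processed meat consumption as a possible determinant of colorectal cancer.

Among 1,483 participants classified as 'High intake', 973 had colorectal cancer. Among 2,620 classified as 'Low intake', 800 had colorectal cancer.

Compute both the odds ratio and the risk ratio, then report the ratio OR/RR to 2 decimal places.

2.02

From the description: a = 973, b = 510, c = 800, d = 1820.
OR = (973·1820)/(510·800) = 1770860/408000 = 4.34034
Risk in exposed = 973/1483 = 0.65610; risk in unexposed = 800/2620 = 0.30534; RR = 2.14874
OR/RR = 4.34034 / 2.14874 = 2.01995
The outcome is not rare, so the OR lies further from 1 than the RR.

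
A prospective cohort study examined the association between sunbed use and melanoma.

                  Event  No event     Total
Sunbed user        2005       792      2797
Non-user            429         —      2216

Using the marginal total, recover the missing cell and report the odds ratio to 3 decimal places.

10.545

The missing cell is in the unexposed row: 2216 − 429 = 1787.
So a = 2005, b = 792, c = 429, d = 1787.
OR = (a·d)/(b·c) = (2005 × 1787) / (792 × 429) = 3582935 / 339768 = 10.54524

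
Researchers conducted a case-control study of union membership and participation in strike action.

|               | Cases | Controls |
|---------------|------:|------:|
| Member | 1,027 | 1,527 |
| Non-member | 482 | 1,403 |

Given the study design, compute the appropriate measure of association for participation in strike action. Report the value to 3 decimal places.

1.958

Cells: a = 1027, b = 1527, c = 482, d = 1403.
This is a case-control study: participants were sampled on outcome status, so risks in the source population cannot be estimated directly — relative risk is not valid here. The odds ratio is the appropriate measure.
OR = (a·d)/(b·c) = (1027 × 1403) / (1527 × 482) = 1440881 / 736014 = 1.95768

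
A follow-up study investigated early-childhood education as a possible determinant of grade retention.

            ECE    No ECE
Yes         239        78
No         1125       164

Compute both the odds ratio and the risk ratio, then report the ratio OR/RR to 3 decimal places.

0.822

Reading the table with exposure as columns: a = 239 (ECE, case), b = 1125 (ECE, non-case), c = 78 (No ECE, case), d = 164.
OR = (239·164)/(1125·78) = 39196/87750 = 0.44668
Risk in exposed = 239/1364 = 0.17522; risk in unexposed = 78/242 = 0.32231; RR = 0.54363
OR/RR = 0.44668 / 0.54363 = 0.82166
The outcome is not rare, so the OR lies further from 1 than the RR.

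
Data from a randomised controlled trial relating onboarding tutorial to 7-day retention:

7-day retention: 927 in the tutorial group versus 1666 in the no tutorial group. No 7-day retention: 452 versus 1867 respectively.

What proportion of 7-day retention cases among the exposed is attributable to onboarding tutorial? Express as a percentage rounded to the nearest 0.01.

From the description: a = 927, b = 452, c = 1666, d = 1867.
Risk in exposed = 927/1379 = 0.67223; risk in unexposed = 1666/3533 = 0.47155.
RR = 0.67223/0.47155 = 1.42556
AR% = (RR − 1)/RR × 100 = (1.42556 − 1)/1.42556 × 100 = 29.8519%

29.85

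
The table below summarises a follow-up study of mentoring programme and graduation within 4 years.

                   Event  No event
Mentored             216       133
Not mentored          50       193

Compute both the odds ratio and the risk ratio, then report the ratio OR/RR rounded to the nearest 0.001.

Cells: a = 216, b = 133, c = 50, d = 193.
OR = (216·193)/(133·50) = 41688/6650 = 6.26887
Risk in exposed = 216/349 = 0.61891; risk in unexposed = 50/243 = 0.20576; RR = 3.00791
OR/RR = 6.26887 / 3.00791 = 2.08413
The outcome is not rare, so the OR lies further from 1 than the RR.

2.084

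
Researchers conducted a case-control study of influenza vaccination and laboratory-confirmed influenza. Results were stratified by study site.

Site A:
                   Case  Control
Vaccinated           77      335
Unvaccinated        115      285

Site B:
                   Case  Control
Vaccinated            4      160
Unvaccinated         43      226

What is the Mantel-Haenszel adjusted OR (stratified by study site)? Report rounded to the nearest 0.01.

0.46

OR_MH = Σ(aᵢdᵢ/nᵢ) / Σ(bᵢcᵢ/nᵢ), where nᵢ is the stratum total.
Stratum 1 (Site A): n = 812; a·d/n = 77·285/812 = 27.0259; b·c/n = 335·115/812 = 47.4446
Stratum 2 (Site B): n = 433; a·d/n = 4·226/433 = 2.0878; b·c/n = 160·43/433 = 15.8891
OR_MH = (27.0259 + 2.0878) / (47.4446 + 15.8891) = 29.1136 / 63.3337 = 0.45969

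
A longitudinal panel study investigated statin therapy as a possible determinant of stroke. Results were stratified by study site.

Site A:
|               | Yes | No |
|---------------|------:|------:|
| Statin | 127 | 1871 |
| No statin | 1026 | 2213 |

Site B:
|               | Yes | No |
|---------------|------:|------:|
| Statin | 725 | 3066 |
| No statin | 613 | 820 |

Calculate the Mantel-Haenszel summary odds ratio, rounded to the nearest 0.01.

OR_MH = Σ(aᵢdᵢ/nᵢ) / Σ(bᵢcᵢ/nᵢ), where nᵢ is the stratum total.
Stratum 1 (Site A): n = 5237; a·d/n = 127·2213/5237 = 53.6664; b·c/n = 1871·1026/5237 = 366.5545
Stratum 2 (Site B): n = 5224; a·d/n = 725·820/5224 = 113.8017; b·c/n = 3066·613/5224 = 359.7737
OR_MH = (53.6664 + 113.8017) / (366.5545 + 359.7737) = 167.4681 / 726.3283 = 0.23057

0.23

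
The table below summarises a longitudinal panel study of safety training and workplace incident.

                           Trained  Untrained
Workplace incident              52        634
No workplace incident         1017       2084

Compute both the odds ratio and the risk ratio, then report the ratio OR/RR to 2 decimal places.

0.81

Reading the table with exposure as columns: a = 52 (Trained, case), b = 1017 (Trained, non-case), c = 634 (Untrained, case), d = 2084.
OR = (52·2084)/(1017·634) = 108368/644778 = 0.16807
Risk in exposed = 52/1069 = 0.04864; risk in unexposed = 634/2718 = 0.23326; RR = 0.20854
OR/RR = 0.16807 / 0.20854 = 0.80594
The outcome is not rare, so the OR lies further from 1 than the RR.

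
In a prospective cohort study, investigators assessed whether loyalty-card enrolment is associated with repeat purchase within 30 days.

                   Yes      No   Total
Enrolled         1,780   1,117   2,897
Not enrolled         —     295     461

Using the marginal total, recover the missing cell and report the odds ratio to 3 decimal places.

2.832

The missing cell is in the unexposed row: 461 − 295 = 166.
So a = 1780, b = 1117, c = 166, d = 295.
OR = (a·d)/(b·c) = (1780 × 295) / (1117 × 166) = 525100 / 185422 = 2.83192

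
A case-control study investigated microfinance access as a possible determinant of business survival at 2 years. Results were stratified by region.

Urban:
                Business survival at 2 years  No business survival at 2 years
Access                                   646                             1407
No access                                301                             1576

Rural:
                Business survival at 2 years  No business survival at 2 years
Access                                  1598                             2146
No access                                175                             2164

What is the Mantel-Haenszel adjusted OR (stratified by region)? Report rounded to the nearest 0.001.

OR_MH = Σ(aᵢdᵢ/nᵢ) / Σ(bᵢcᵢ/nᵢ), where nᵢ is the stratum total.
Stratum 1 (Urban): n = 3930; a·d/n = 646·1576/3930 = 259.0575; b·c/n = 1407·301/3930 = 107.7626
Stratum 2 (Rural): n = 6083; a·d/n = 1598·2164/6083 = 568.4813; b·c/n = 2146·175/6083 = 61.7376
OR_MH = (259.0575 + 568.4813) / (107.7626 + 61.7376) = 827.5388 / 169.5002 = 4.88223

4.882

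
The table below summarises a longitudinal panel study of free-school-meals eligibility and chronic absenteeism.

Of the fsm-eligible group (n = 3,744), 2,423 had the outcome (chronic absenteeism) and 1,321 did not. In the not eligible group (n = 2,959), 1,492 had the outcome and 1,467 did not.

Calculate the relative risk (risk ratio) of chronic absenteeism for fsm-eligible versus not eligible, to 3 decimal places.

From the description: a = 2423, b = 1321, c = 1492, d = 1467.
Risk in exposed = 2423/3744 = 0.64717; risk in unexposed = 1492/2959 = 0.50422.
RR = 0.64717 / 0.50422 = 1.28349
The risk among the exposed is 1.28 times that among the unexposed.

1.283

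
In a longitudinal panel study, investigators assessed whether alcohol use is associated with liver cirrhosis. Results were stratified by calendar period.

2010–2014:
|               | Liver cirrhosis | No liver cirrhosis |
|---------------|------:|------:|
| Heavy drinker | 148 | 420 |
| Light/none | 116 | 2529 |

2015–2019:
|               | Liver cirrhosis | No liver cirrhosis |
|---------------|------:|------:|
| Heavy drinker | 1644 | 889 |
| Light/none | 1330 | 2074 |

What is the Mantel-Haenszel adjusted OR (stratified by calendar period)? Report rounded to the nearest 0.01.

OR_MH = Σ(aᵢdᵢ/nᵢ) / Σ(bᵢcᵢ/nᵢ), where nᵢ is the stratum total.
Stratum 1 (2010–2014): n = 3213; a·d/n = 148·2529/3213 = 116.4930; b·c/n = 420·116/3213 = 15.1634
Stratum 2 (2015–2019): n = 5937; a·d/n = 1644·2074/5937 = 574.3062; b·c/n = 889·1330/5937 = 199.1528
OR_MH = (116.4930 + 574.3062) / (15.1634 + 199.1528) = 690.7992 / 214.3162 = 3.22327

3.22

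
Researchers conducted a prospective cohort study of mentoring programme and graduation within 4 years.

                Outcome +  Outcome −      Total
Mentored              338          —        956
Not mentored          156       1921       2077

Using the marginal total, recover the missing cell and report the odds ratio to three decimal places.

The missing cell is in the exposed row: 956 − 338 = 618.
So a = 338, b = 618, c = 156, d = 1921.
OR = (a·d)/(b·c) = (338 × 1921) / (618 × 156) = 649298 / 96408 = 6.73490

6.735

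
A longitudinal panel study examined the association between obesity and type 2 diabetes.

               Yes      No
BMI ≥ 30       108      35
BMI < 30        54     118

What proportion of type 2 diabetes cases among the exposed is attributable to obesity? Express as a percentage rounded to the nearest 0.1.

58.4

Cells: a = 108, b = 35, c = 54, d = 118.
Risk in exposed = 108/143 = 0.75524; risk in unexposed = 54/172 = 0.31395.
RR = 0.75524/0.31395 = 2.40559
AR% = (RR − 1)/RR × 100 = (2.40559 − 1)/2.40559 × 100 = 58.4302%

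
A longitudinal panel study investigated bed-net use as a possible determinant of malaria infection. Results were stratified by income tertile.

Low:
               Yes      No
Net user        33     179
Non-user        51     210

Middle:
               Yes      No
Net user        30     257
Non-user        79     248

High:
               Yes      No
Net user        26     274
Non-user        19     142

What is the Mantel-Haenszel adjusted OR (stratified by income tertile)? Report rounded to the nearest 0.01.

0.55

OR_MH = Σ(aᵢdᵢ/nᵢ) / Σ(bᵢcᵢ/nᵢ), where nᵢ is the stratum total.
Stratum 1 (Low): n = 473; a·d/n = 33·210/473 = 14.6512; b·c/n = 179·51/473 = 19.3002
Stratum 2 (Middle): n = 614; a·d/n = 30·248/614 = 12.1173; b·c/n = 257·79/614 = 33.0668
Stratum 3 (High): n = 461; a·d/n = 26·142/461 = 8.0087; b·c/n = 274·19/461 = 11.2928
OR_MH = (14.6512 + 12.1173 + 8.0087) / (19.3002 + 33.0668 + 11.2928) = 34.7771 / 63.6598 = 0.54630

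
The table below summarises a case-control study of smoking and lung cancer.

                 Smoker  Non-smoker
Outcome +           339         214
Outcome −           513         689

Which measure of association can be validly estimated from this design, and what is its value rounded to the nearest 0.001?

2.128

Reading the table with exposure as columns: a = 339 (Smoker, case), b = 513 (Smoker, non-case), c = 214 (Non-smoker, case), d = 689.
This is a case-control study: participants were sampled on outcome status, so risks in the source population cannot be estimated directly — relative risk is not valid here. The odds ratio is the appropriate measure.
OR = (a·d)/(b·c) = (339 × 689) / (513 × 214) = 233571 / 109782 = 2.12759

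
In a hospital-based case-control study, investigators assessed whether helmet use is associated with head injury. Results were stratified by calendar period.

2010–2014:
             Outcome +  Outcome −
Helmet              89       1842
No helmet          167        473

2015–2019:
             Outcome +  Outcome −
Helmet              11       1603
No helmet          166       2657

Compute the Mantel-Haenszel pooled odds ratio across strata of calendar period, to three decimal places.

OR_MH = Σ(aᵢdᵢ/nᵢ) / Σ(bᵢcᵢ/nᵢ), where nᵢ is the stratum total.
Stratum 1 (2010–2014): n = 2571; a·d/n = 89·473/2571 = 16.3738; b·c/n = 1842·167/2571 = 119.6476
Stratum 2 (2015–2019): n = 4437; a·d/n = 11·2657/4437 = 6.5871; b·c/n = 1603·166/4437 = 59.9725
OR_MH = (16.3738 + 6.5871) / (119.6476 + 59.9725) = 22.9609 / 179.6201 = 0.12783

0.128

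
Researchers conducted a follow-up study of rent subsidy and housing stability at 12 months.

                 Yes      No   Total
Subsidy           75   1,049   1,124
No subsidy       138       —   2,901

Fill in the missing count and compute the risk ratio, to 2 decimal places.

The missing cell is in the unexposed row: 2901 − 138 = 2763.
So a = 75, b = 1049, c = 138, d = 2763.
RR = [a/(a+b)] / [c/(c+d)] = (75/1124) / (138/2901) = 0.06673/0.04757 = 1.40270

1.40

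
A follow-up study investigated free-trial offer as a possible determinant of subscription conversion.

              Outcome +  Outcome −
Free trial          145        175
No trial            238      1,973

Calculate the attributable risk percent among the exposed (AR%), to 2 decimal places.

Cells: a = 145, b = 175, c = 238, d = 1973.
Risk in exposed = 145/320 = 0.45312; risk in unexposed = 238/2211 = 0.10764.
RR = 0.45312/0.10764 = 4.20949
AR% = (RR − 1)/RR × 100 = (4.20949 − 1)/4.20949 × 100 = 76.2442%

76.24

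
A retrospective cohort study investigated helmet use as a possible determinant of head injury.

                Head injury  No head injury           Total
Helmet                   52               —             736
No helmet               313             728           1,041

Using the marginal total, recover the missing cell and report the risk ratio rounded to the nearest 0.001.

0.235

The missing cell is in the exposed row: 736 − 52 = 684.
So a = 52, b = 684, c = 313, d = 728.
RR = [a/(a+b)] / [c/(c+d)] = (52/736) / (313/1041) = 0.07065/0.30067 = 0.23498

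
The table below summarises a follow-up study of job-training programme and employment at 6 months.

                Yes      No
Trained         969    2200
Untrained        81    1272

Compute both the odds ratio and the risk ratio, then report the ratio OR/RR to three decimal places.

1.354

Cells: a = 969, b = 2200, c = 81, d = 1272.
OR = (969·1272)/(2200·81) = 1232568/178200 = 6.91677
Risk in exposed = 969/3169 = 0.30577; risk in unexposed = 81/1353 = 0.05987; RR = 5.10757
OR/RR = 6.91677 / 5.10757 = 1.35422
The outcome is not rare, so the OR lies further from 1 than the RR.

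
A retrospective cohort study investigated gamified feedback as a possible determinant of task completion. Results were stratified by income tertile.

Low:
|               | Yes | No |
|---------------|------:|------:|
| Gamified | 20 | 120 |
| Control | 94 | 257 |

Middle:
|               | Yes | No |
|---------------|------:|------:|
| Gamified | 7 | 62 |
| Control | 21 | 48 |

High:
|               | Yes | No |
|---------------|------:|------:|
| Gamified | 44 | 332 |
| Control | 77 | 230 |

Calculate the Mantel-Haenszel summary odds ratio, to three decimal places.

0.397

OR_MH = Σ(aᵢdᵢ/nᵢ) / Σ(bᵢcᵢ/nᵢ), where nᵢ is the stratum total.
Stratum 1 (Low): n = 491; a·d/n = 20·257/491 = 10.4684; b·c/n = 120·94/491 = 22.9735
Stratum 2 (Middle): n = 138; a·d/n = 7·48/138 = 2.4348; b·c/n = 62·21/138 = 9.4348
Stratum 3 (High): n = 683; a·d/n = 44·230/683 = 14.8170; b·c/n = 332·77/683 = 37.4290
OR_MH = (10.4684 + 2.4348 + 14.8170) / (22.9735 + 9.4348 + 37.4290) = 27.7202 / 69.8373 = 0.39693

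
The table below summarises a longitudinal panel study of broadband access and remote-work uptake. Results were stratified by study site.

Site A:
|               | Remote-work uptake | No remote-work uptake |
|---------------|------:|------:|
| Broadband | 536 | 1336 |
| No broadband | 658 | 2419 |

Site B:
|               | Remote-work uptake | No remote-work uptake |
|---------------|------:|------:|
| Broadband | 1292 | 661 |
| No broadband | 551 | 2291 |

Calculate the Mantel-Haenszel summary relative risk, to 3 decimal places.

2.322

RR_MH = Σ(aᵢ·n₀ᵢ/nᵢ) / Σ(cᵢ·n₁ᵢ/nᵢ), with n₁ᵢ = aᵢ+bᵢ (exposed), n₀ᵢ = cᵢ+dᵢ (unexposed), nᵢ = n₁ᵢ+n₀ᵢ.
Stratum 1 (Site A): n₁ = 1872, n₀ = 3077, n = 4949; a·n₀/n = 536·3077/4949 = 333.2536; c·n₁/n = 658·1872/4949 = 248.8939
Stratum 2 (Site B): n₁ = 1953, n₀ = 2842, n = 4795; a·n₀/n = 1292·2842/4795 = 765.7693; c·n₁/n = 551·1953/4795 = 224.4219
RR_MH = (333.2536 + 765.7693) / (248.8939 + 224.4219) = 1099.0229 / 473.3158 = 2.32197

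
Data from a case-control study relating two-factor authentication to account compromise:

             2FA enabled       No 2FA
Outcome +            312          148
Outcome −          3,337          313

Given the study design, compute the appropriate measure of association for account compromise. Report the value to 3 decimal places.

0.198

Reading the table with exposure as columns: a = 312 (2FA enabled, case), b = 3337 (2FA enabled, non-case), c = 148 (No 2FA, case), d = 313.
This is a case-control study: participants were sampled on outcome status, so risks in the source population cannot be estimated directly — relative risk is not valid here. The odds ratio is the appropriate measure.
OR = (a·d)/(b·c) = (312 × 313) / (3337 × 148) = 97656 / 493876 = 0.19773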